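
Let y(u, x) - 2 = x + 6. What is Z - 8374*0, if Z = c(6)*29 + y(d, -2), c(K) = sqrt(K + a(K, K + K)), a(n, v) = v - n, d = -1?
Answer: 6 + 58*sqrt(3) ≈ 106.46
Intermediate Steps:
y(u, x) = 8 + x (y(u, x) = 2 + (x + 6) = 2 + (6 + x) = 8 + x)
c(K) = sqrt(2)*sqrt(K) (c(K) = sqrt(K + ((K + K) - K)) = sqrt(K + (2*K - K)) = sqrt(K + K) = sqrt(2*K) = sqrt(2)*sqrt(K))
Z = 6 + 58*sqrt(3) (Z = (sqrt(2)*sqrt(6))*29 + (8 - 2) = (2*sqrt(3))*29 + 6 = 58*sqrt(3) + 6 = 6 + 58*sqrt(3) ≈ 106.46)
Z - 8374*0 = (6 + 58*sqrt(3)) - 8374*0 = (6 + 58*sqrt(3)) - 1*0 = (6 + 58*sqrt(3)) + 0 = 6 + 58*sqrt(3)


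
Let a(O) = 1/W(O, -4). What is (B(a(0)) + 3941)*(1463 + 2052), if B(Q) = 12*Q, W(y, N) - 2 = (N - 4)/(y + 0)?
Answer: 13852615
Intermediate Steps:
W(y, N) = 2 + (-4 + N)/y (W(y, N) = 2 + (N - 4)/(y + 0) = 2 + (-4 + N)/y)
a(O) = O/(-8 + 2*O) (a(O) = 1/((-4 - 4 + 2*O)/O) = 1/((-8 + 2*O)/O) = O/(-8 + 2*O))
(B(a(0)) + 3941)*(1463 + 2052) = (12*((½)*0/(-4 + 0)) + 3941)*(1463 + 2052) = (12*((½)*0/(-4)) + 3941)*3515 = (12*((½)*0*(-¼)) + 3941)*3515 = (12*0 + 3941)*3515 = (0 + 3941)*3515 = 3941*3515 = 13852615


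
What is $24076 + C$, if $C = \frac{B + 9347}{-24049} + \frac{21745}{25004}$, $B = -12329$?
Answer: $\frac{14478006622329}{601321196} \approx 24077.0$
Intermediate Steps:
$C = \frac{597507433}{601321196}$ ($C = \frac{-12329 + 9347}{-24049} + \frac{21745}{25004} = \left(-2982\right) \left(- \frac{1}{24049}\right) + 21745 \cdot \frac{1}{25004} = \frac{2982}{24049} + \frac{21745}{25004} = \frac{597507433}{601321196} \approx 0.99366$)
$24076 + C = 24076 + \frac{597507433}{601321196} = \frac{14478006622329}{601321196}$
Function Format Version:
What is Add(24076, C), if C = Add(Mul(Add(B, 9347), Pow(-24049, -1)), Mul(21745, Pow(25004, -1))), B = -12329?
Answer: Rational(14478006622329, 601321196) ≈ 24077.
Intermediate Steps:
C = Rational(597507433, 601321196) (C = Add(Mul(Add(-12329, 9347), Pow(-24049, -1)), Mul(21745, Pow(25004, -1))) = Add(Mul(-2982, Rational(-1, 24049)), Mul(21745, Rational(1, 25004))) = Add(Rational(2982, 24049), Rational(21745, 25004)) = Rational(597507433, 601321196) ≈ 0.99366)
Add(24076, C) = Add(24076, Rational(597507433, 601321196)) = Rational(14478006622329, 601321196)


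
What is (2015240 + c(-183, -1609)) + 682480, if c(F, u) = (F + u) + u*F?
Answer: 2990375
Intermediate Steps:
c(F, u) = F + u + F*u (c(F, u) = (F + u) + F*u = F + u + F*u)
(2015240 + c(-183, -1609)) + 682480 = (2015240 + (-183 - 1609 - 183*(-1609))) + 682480 = (2015240 + (-183 - 1609 + 294447)) + 682480 = (2015240 + 292655) + 682480 = 2307895 + 682480 = 2990375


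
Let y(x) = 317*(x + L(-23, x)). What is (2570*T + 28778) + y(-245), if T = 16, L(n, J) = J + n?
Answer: -92723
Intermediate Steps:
y(x) = -7291 + 634*x (y(x) = 317*(x + (x - 23)) = 317*(x + (-23 + x)) = 317*(-23 + 2*x) = -7291 + 634*x)
(2570*T + 28778) + y(-245) = (2570*16 + 28778) + (-7291 + 634*(-245)) = (41120 + 28778) + (-7291 - 155330) = 69898 - 162621 = -92723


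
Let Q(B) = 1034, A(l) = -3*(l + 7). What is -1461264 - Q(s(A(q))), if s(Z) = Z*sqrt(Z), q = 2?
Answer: -1462298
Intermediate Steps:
A(l) = -21 - 3*l (A(l) = -3*(7 + l) = -21 - 3*l)
s(Z) = Z**(3/2)
-1461264 - Q(s(A(q))) = -1461264 - 1*1034 = -1461264 - 1034 = -1462298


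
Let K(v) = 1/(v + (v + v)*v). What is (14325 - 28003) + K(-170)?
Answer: -788263139/57630 ≈ -13678.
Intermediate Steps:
K(v) = 1/(v + 2*v**2) (K(v) = 1/(v + (2*v)*v) = 1/(v + 2*v**2))
(14325 - 28003) + K(-170) = (14325 - 28003) + 1/((-170)*(1 + 2*(-170))) = -13678 - 1/(170*(1 - 340)) = -13678 - 1/170/(-339) = -13678 - 1/170*(-1/339) = -13678 + 1/57630 = -788263139/57630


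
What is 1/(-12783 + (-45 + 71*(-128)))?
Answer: -1/21916 ≈ -4.5629e-5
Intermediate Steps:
1/(-12783 + (-45 + 71*(-128))) = 1/(-12783 + (-45 - 9088)) = 1/(-12783 - 9133) = 1/(-21916) = -1/21916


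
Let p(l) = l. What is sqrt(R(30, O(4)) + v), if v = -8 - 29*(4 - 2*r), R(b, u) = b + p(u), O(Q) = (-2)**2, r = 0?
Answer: 3*I*sqrt(10) ≈ 9.4868*I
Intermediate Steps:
O(Q) = 4
R(b, u) = b + u
v = -124 (v = -8 - 29*(4 - 2*0) = -8 - 29*(4 + 0) = -8 - 29*4 = -8 - 116 = -124)
sqrt(R(30, O(4)) + v) = sqrt((30 + 4) - 124) = sqrt(34 - 124) = sqrt(-90) = 3*I*sqrt(10)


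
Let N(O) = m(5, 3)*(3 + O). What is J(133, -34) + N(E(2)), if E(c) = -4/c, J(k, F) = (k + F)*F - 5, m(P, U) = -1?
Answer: -3372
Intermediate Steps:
J(k, F) = -5 + F*(F + k) (J(k, F) = (F + k)*F - 5 = F*(F + k) - 5 = -5 + F*(F + k))
N(O) = -3 - O (N(O) = -(3 + O) = -3 - O)
J(133, -34) + N(E(2)) = (-5 + (-34)² - 34*133) + (-3 - (-4)/2) = (-5 + 1156 - 4522) + (-3 - (-4)/2) = -3371 + (-3 - 1*(-2)) = -3371 + (-3 + 2) = -3371 - 1 = -3372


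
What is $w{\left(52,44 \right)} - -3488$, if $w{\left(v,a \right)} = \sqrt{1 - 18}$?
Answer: $3488 + i \sqrt{17} \approx 3488.0 + 4.1231 i$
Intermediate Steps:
$w{\left(v,a \right)} = i \sqrt{17}$ ($w{\left(v,a \right)} = \sqrt{-17} = i \sqrt{17}$)
$w{\left(52,44 \right)} - -3488 = i \sqrt{17} - -3488 = i \sqrt{17} + 3488 = 3488 + i \sqrt{17}$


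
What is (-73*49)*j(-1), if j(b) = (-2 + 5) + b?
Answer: -7154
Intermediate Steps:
j(b) = 3 + b
(-73*49)*j(-1) = (-73*49)*(3 - 1) = -3577*2 = -7154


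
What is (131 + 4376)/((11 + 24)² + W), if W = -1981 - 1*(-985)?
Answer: 4507/229 ≈ 19.681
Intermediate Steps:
W = -996 (W = -1981 + 985 = -996)
(131 + 4376)/((11 + 24)² + W) = (131 + 4376)/((11 + 24)² - 996) = 4507/(35² - 996) = 4507/(1225 - 996) = 4507/229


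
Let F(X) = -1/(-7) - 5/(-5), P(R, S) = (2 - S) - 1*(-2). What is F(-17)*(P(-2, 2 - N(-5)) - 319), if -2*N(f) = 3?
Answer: -364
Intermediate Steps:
N(f) = -3/2 (N(f) = -1/2*3 = -3/2)
P(R, S) = 4 - S (P(R, S) = (2 - S) + 2 = 4 - S)
F(X) = 8/7 (F(X) = -1*(-1/7) - 5*(-1/5) = 1/7 + 1 = 8/7)
F(-17)*(P(-2, 2 - N(-5)) - 319) = 8*((4 - (2 - 1*(-3/2))) - 319)/7 = 8*((4 - (2 + 3/2)) - 319)/7 = 8*((4 - 1*7/2) - 319)/7 = 8*((4 - 7/2) - 319)/7 = 8*(1/2 - 319)/7 = (8/7)*(-637/2) = -364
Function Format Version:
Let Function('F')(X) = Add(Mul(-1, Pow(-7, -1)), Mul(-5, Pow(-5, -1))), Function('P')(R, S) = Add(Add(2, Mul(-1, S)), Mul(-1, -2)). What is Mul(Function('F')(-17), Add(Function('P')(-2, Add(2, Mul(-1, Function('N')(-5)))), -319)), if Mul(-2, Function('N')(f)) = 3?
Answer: -364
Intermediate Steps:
Function('N')(f) = Rational(-3, 2) (Function('N')(f) = Mul(Rational(-1, 2), 3) = Rational(-3, 2))
Function('P')(R, S) = Add(4, Mul(-1, S)) (Function('P')(R, S) = Add(Add(2, Mul(-1, S)), 2) = Add(4, Mul(-1, S)))
Function('F')(X) = Rational(8, 7) (Function('F')(X) = Add(Mul(-1, Rational(-1, 7)), Mul(-5, Rational(-1, 5))) = Add(Rational(1, 7), 1) = Rational(8, 7))
Mul(Function('F')(-17), Add(Function('P')(-2, Add(2, Mul(-1, Function('N')(-5)))), -319)) = Mul(Rational(8, 7), Add(Add(4, Mul(-1, Add(2, Mul(-1, Rational(-3, 2))))), -319)) = Mul(Rational(8, 7), Add(Add(4, Mul(-1, Add(2, Rational(3, 2)))), -319)) = Mul(Rational(8, 7), Add(Add(4, Mul(-1, Rational(7, 2))), -319)) = Mul(Rational(8, 7), Add(Add(4, Rational(-7, 2)), -319)) = Mul(Rational(8, 7), Add(Rational(1, 2), -319)) = Mul(Rational(8, 7), Rational(-637, 2)) = -364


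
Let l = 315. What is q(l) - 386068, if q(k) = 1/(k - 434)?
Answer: -45942093/119 ≈ -3.8607e+5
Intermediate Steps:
q(k) = 1/(-434 + k)
q(l) - 386068 = 1/(-434 + 315) - 386068 = 1/(-119) - 386068 = -1/119 - 386068 = -45942093/119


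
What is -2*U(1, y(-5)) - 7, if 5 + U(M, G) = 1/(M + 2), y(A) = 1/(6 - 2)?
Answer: 7/3 ≈ 2.3333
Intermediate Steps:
y(A) = ¼ (y(A) = 1/4 = ¼)
U(M, G) = -5 + 1/(2 + M) (U(M, G) = -5 + 1/(M + 2) = -5 + 1/(2 + M))
-2*U(1, y(-5)) - 7 = -2*(-9 - 5*1)/(2 + 1) - 7 = -2*(-9 - 5)/3 - 7 = -2*(-14)/3 - 7 = -2*(-14/3) - 7 = 28/3 - 7 = 7/3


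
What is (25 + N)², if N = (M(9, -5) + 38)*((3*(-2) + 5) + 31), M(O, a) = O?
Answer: 2059225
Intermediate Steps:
N = 1410 (N = (9 + 38)*((3*(-2) + 5) + 31) = 47*((-6 + 5) + 31) = 47*(-1 + 31) = 47*30 = 1410)
(25 + N)² = (25 + 1410)² = 1435² = 2059225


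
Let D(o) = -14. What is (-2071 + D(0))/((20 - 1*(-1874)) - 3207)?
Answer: 2085/1313 ≈ 1.5880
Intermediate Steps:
(-2071 + D(0))/((20 - 1*(-1874)) - 3207) = (-2071 - 14)/((20 - 1*(-1874)) - 3207) = -2085/((20 + 1874) - 3207) = -2085/(1894 - 3207) = -2085/(-1313) = -2085*(-1/1313) = 2085/1313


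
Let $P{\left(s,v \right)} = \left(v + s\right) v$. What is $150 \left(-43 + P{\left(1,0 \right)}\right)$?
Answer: $-6450$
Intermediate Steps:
$P{\left(s,v \right)} = v \left(s + v\right)$ ($P{\left(s,v \right)} = \left(s + v\right) v = v \left(s + v\right)$)
$150 \left(-43 + P{\left(1,0 \right)}\right) = 150 \left(-43 + 0 \left(1 + 0\right)\right) = 150 \left(-43 + 0 \cdot 1\right) = 150 \left(-43 + 0\right) = 150 \left(-43\right) = -6450$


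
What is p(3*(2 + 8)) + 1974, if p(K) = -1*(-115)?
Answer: 2089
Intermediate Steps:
p(K) = 115
p(3*(2 + 8)) + 1974 = 115 + 1974 = 2089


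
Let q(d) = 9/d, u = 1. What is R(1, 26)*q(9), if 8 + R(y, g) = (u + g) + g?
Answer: 45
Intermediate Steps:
R(y, g) = -7 + 2*g (R(y, g) = -8 + ((1 + g) + g) = -8 + (1 + 2*g) = -7 + 2*g)
R(1, 26)*q(9) = (-7 + 2*26)*(9/9) = (-7 + 52)*(9*(⅑)) = 45*1 = 45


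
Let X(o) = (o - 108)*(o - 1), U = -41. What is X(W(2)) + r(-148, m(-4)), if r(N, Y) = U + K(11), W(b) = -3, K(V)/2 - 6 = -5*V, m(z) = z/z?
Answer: 305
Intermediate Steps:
m(z) = 1
K(V) = 12 - 10*V (K(V) = 12 + 2*(-5*V) = 12 - 10*V)
X(o) = (-1 + o)*(-108 + o) (X(o) = (-108 + o)*(-1 + o) = (-1 + o)*(-108 + o))
r(N, Y) = -139 (r(N, Y) = -41 + (12 - 10*11) = -41 + (12 - 110) = -41 - 98 = -139)
X(W(2)) + r(-148, m(-4)) = (108 + (-3)**2 - 109*(-3)) - 139 = (108 + 9 + 327) - 139 = 444 - 139 = 305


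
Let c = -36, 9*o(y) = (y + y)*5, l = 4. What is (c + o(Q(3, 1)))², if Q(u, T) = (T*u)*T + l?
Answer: 64516/81 ≈ 796.49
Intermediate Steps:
Q(u, T) = 4 + u*T² (Q(u, T) = (T*u)*T + 4 = u*T² + 4 = 4 + u*T²)
o(y) = 10*y/9 (o(y) = ((y + y)*5)/9 = ((2*y)*5)/9 = (10*y)/9 = 10*y/9)
(c + o(Q(3, 1)))² = (-36 + 10*(4 + 3*1²)/9)² = (-36 + 10*(4 + 3*1)/9)² = (-36 + 10*(4 + 3)/9)² = (-36 + (10/9)*7)² = (-36 + 70/9)² = (-254/9)² = 64516/81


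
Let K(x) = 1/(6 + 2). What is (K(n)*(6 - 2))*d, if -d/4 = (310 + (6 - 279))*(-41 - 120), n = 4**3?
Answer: 11914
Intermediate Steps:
n = 64
K(x) = 1/8
d = 23828 (d = -4*(310 + (6 - 279))*(-41 - 120) = -4*(310 - 273)*(-161) = -148*(-161) = -4*(-5957) = 23828)
(K(n)*(6 - 2))*d = ((6 - 2)/8)*23828 = ((1/8)*4)*23828 = (1/2)*23828 = 11914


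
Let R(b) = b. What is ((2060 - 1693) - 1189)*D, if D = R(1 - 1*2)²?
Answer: -822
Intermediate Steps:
D = 1 (D = (1 - 1*2)² = (1 - 2)² = (-1)² = 1)
((2060 - 1693) - 1189)*D = ((2060 - 1693) - 1189)*1 = (367 - 1189)*1 = -822*1 = -822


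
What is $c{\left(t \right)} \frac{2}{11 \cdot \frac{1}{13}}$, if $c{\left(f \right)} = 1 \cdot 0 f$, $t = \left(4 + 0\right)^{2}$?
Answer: $0$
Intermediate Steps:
$t = 16$ ($t = 4^{2} = 16$)
$c{\left(f \right)} = 0$ ($c{\left(f \right)} = 0 f = 0$)
$c{\left(t \right)} \frac{2}{11 \cdot \frac{1}{13}} = 0 \frac{2}{11 \cdot \frac{1}{13}} = 0 \frac{2}{\frac{11}{13}} = 0 \cdot 2 \cdot \frac{13}{11} = 0 \cdot \frac{26}{11} = 0$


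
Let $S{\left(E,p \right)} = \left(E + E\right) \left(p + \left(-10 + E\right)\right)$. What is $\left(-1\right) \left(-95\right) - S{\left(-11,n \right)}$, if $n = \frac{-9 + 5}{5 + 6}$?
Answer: $-375$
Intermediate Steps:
$n = - \frac{4}{11} \approx -0.36364$
$S{\left(E,p \right)} = 2 E \left(-10 + E + p\right)$
$\left(-1\right) \left(-95\right) - S{\left(-11,n \right)} = \left(-1\right) \left(-95\right) - 2 \left(-11\right) \left(-10 - 11 - \frac{4}{11}\right) = 95 - 2 \left(-11\right) \left(- \frac{235}{11}\right) = 95 - 470 = -375$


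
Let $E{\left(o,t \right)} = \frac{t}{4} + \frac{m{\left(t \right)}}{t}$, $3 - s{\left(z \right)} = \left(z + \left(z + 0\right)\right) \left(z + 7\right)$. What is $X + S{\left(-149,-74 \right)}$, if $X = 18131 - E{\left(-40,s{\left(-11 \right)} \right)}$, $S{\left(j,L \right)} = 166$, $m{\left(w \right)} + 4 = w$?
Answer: $\frac{6227849}{340} \approx 18317.0$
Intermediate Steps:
$m{\left(w \right)} = -4 + w$
$s{\left(z \right)} = 3 - 2 z \left(7 + z\right)$ ($s{\left(z \right)} = 3 - \left(z + \left(z + 0\right)\right) \left(z + 7\right) = 3 - \left(z + z\right) \left(7 + z\right) = 3 - 2 z \left(7 + z\right)$)
$E{\left(o,t \right)} = \frac{t}{4} + \frac{-4 + t}{t}$
$X = \frac{6171409}{340}$ ($X = 18131 - \left(1 - \frac{4}{3 - -154 - 2 \left(-11\right)^{2}} + \frac{3 - -154 - 2 \left(-11\right)^{2}}{4}\right) = 18131 - \left(1 - \frac{4}{3 + 154 - 242} + \frac{3 + 154 - 242}{4}\right) = 18131 - \left(1 - \frac{4}{-85} + \frac{1}{4} \left(-85\right)\right) = 18131 - \left(1 - - \frac{4}{85} - \frac{85}{4}\right) = 18131 - \left(1 + \frac{4}{85} - \frac{85}{4}\right) = 18131 - - \frac{6869}{340} = 18131 + \frac{6869}{340} = \frac{6171409}{340} \approx 18151.0$)
$X + S{\left(-149,-74 \right)} = \frac{6171409}{340} + 166 = \frac{6227849}{340}$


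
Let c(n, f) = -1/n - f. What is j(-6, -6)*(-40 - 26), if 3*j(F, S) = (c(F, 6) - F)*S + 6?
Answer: -110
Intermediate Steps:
c(n, f) = -f - 1/n
j(F, S) = 2 + S*(-6 - F - 1/F)/3 (j(F, S) = (((-1*6 - 1/F) - F)*S + 6)/3 = (((-6 - 1/F) - F)*S + 6)/3 = ((-6 - F - 1/F)*S + 6)/3 = (S*(-6 - F - 1/F) + 6)/3 = (6 + S*(-6 - F - 1/F))/3 = 2 + S*(-6 - F - 1/F)/3)
j(-6, -6)*(-40 - 26) = (2 - 2*(-6) - ⅓*(-6)*(-6) - ⅓*(-6)/(-6))*(-40 - 26) = (2 + 12 - 12 - ⅓*(-6)*(-⅙))*(-66) = (2 + 12 - 12 - ⅓)*(-66) = (5/3)*(-66) = -110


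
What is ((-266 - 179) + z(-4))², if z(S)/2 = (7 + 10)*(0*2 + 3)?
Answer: 117649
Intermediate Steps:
z(S) = 102 (z(S) = 2*((7 + 10)*(0*2 + 3)) = 2*(17*(0 + 3)) = 2*(17*3) = 2*51 = 102)
((-266 - 179) + z(-4))² = ((-266 - 179) + 102)² = (-445 + 102)² = (-343)² = 117649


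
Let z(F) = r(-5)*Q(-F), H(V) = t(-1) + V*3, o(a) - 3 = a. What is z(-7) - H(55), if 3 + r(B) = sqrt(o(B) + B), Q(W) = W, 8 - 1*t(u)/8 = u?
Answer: -258 + 7*I*sqrt(7) ≈ -258.0 + 18.52*I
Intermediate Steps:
o(a) = 3 + a
t(u) = 64 - 8*u
r(B) = -3 + sqrt(3 + 2*B) (r(B) = -3 + sqrt((3 + B) + B) = -3 + sqrt(3 + 2*B))
H(V) = 72 + 3*V (H(V) = (64 - 8*(-1)) + V*3 = (64 + 8) + 3*V = 72 + 3*V)
z(F) = -F*(-3 + I*sqrt(7)) (z(F) = (-3 + sqrt(3 + 2*(-5)))*(-F) = (-3 + sqrt(3 - 10))*(-F) = (-3 + sqrt(-7))*(-F) = (-3 + I*sqrt(7))*(-F) = -F*(-3 + I*sqrt(7)))
z(-7) - H(55) = -7*(3 - I*sqrt(7)) - (72 + 3*55) = (-21 + 7*I*sqrt(7)) - (72 + 165) = (-21 + 7*I*sqrt(7)) - 1*237 = (-21 + 7*I*sqrt(7)) - 237 = -258 + 7*I*sqrt(7)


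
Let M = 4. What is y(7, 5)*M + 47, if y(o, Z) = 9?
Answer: 83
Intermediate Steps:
y(7, 5)*M + 47 = 9*4 + 47 = 36 + 47 = 83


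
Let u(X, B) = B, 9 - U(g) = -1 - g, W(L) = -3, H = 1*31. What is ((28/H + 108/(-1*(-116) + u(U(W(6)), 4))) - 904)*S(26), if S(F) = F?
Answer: -3635853/155 ≈ -23457.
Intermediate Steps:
H = 31
U(g) = 10 + g (U(g) = 9 - (-1 - g) = 9 + (1 + g) = 10 + g)
((28/H + 108/(-1*(-116) + u(U(W(6)), 4))) - 904)*S(26) = ((28/31 + 108/(-1*(-116) + 4)) - 904)*26 = ((28*(1/31) + 108/(116 + 4)) - 904)*26 = ((28/31 + 108/120) - 904)*26 = ((28/31 + 108*(1/120)) - 904)*26 = ((28/31 + 9/10) - 904)*26 = (559/310 - 904)*26 = -279681/310*26 = -3635853/155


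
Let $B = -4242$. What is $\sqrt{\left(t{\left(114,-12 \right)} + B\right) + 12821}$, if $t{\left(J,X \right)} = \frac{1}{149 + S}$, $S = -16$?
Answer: $\frac{4 \sqrt{9484629}}{133} \approx 92.623$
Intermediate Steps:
$t{\left(J,X \right)} = \frac{1}{133}$ ($t{\left(J,X \right)} = \frac{1}{149 - 16} = \frac{1}{133}$)
$\sqrt{\left(t{\left(114,-12 \right)} + B\right) + 12821} = \sqrt{\left(\frac{1}{133} - 4242\right) + 12821} = \sqrt{- \frac{564185}{133} + 12821} = \sqrt{\frac{1141008}{133}} = \frac{4 \sqrt{9484629}}{133}$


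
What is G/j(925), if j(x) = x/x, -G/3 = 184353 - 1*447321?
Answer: 788904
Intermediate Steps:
G = 788904 (G = -3*(184353 - 1*447321) = -3*(184353 - 447321) = -3*(-262968) = 788904)
j(x) = 1
G/j(925) = 788904/1 = 788904*1 = 788904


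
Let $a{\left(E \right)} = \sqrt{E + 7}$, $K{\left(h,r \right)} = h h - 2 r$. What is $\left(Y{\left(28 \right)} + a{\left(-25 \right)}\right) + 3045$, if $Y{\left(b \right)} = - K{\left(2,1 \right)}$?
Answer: $3043 + 3 i \sqrt{2} \approx 3043.0 + 4.2426 i$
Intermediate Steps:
$K{\left(h,r \right)} = h^{2} - 2 r$
$a{\left(E \right)} = \sqrt{7 + E}$
$Y{\left(b \right)} = -2$ ($Y{\left(b \right)} = - (2^{2} - 2) = - (4 - 2) = \left(-1\right) 2 = -2$)
$\left(Y{\left(28 \right)} + a{\left(-25 \right)}\right) + 3045 = \left(-2 + \sqrt{7 - 25}\right) + 3045 = \left(-2 + \sqrt{-18}\right) + 3045 = \left(-2 + 3 i \sqrt{2}\right) + 3045 = 3043 + 3 i \sqrt{2}$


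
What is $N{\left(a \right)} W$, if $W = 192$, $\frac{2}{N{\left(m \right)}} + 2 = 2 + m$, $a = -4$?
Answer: $-96$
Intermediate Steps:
$N{\left(m \right)} = \frac{2}{m}$ ($N{\left(m \right)} = \frac{2}{-2 + \left(2 + m\right)} = \frac{2}{m}$)
$N{\left(a \right)} W = \frac{2}{-4} \cdot 192 = 2 \left(- \frac{1}{4}\right) 192 = \left(- \frac{1}{2}\right) 192 = -96$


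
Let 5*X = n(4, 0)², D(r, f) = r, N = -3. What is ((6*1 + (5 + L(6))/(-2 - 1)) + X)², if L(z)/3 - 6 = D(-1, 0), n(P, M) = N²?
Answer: 54289/225 ≈ 241.28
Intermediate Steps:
n(P, M) = 9 (n(P, M) = (-3)² = 9)
L(z) = 15 (L(z) = 18 + 3*(-1) = 18 - 3 = 15)
X = 81/5 (X = (⅕)*9² = (⅕)*81 = 81/5 ≈ 16.200)
((6*1 + (5 + L(6))/(-2 - 1)) + X)² = ((6*1 + (5 + 15)/(-2 - 1)) + 81/5)² = ((6 + 20/(-3)) + 81/5)² = ((6 + 20*(-⅓)) + 81/5)² = ((6 - 20/3) + 81/5)² = (-⅔ + 81/5)² = (233/15)² = 54289/225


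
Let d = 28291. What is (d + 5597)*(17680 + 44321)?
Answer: 2101089888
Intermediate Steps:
(d + 5597)*(17680 + 44321) = (28291 + 5597)*(17680 + 44321) = 33888*62001 = 2101089888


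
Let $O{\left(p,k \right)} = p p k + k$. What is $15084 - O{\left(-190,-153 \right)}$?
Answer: $5538537$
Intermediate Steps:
$O{\left(p,k \right)} = k + k p^{2}$ ($O{\left(p,k \right)} = p^{2} k + k = k p^{2} + k = k + k p^{2}$)
$15084 - O{\left(-190,-153 \right)} = 15084 - - 153 \left(1 + \left(-190\right)^{2}\right) = 15084 - - 153 \left(1 + 36100\right) = 15084 - \left(-153\right) 36101 = 15084 - -5523453 = 15084 + 5523453 = 5538537$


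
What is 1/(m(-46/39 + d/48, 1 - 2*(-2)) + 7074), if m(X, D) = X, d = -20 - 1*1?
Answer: 624/4413167 ≈ 0.00014140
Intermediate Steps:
d = -21 (d = -20 - 1 = -21)
1/(m(-46/39 + d/48, 1 - 2*(-2)) + 7074) = 1/((-46/39 - 21/48) + 7074) = 1/((-46*1/39 - 21*1/48) + 7074) = 1/((-46/39 - 7/16) + 7074) = 1/(-1009/624 + 7074) = 1/(4413167/624) = 624/4413167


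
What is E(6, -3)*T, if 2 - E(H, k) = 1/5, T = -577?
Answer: -5193/5 ≈ -1038.6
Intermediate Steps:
E(H, k) = 9/5 (E(H, k) = 2 - 1/5 = 9/5)
E(6, -3)*T = (9/5)*(-577) = -5193/5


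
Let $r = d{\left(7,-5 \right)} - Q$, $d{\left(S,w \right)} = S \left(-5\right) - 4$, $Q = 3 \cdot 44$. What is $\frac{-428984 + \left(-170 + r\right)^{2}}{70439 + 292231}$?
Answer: $- \frac{312703}{362670} \approx -0.86222$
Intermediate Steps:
$Q = 132$
$d{\left(S,w \right)} = -4 - 5 S$ ($d{\left(S,w \right)} = - 5 S - 4 = -4 - 5 S$)
$r = -171$ ($r = \left(-4 - 35\right) - 132 = -39 - 132 = -171$)
$\frac{-428984 + \left(-170 + r\right)^{2}}{70439 + 292231} = \frac{-428984 + \left(-170 - 171\right)^{2}}{70439 + 292231} = \frac{-428984 + \left(-341\right)^{2}}{362670} = \left(-428984 + 116281\right) \frac{1}{362670} = \left(-312703\right) \frac{1}{362670} = - \frac{312703}{362670}$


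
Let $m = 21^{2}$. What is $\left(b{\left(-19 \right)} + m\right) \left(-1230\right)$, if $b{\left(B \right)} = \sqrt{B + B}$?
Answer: $-542430 - 1230 i \sqrt{38} \approx -5.4243 \cdot 10^{5} - 7582.2 i$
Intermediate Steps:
$m = 441$
$b{\left(B \right)} = \sqrt{2} \sqrt{B}$ ($b{\left(B \right)} = \sqrt{2 B} = \sqrt{2} \sqrt{B}$)
$\left(b{\left(-19 \right)} + m\right) \left(-1230\right) = \left(\sqrt{2} \sqrt{-19} + 441\right) \left(-1230\right) = \left(\sqrt{2} i \sqrt{19} + 441\right) \left(-1230\right) = \left(i \sqrt{38} + 441\right) \left(-1230\right) = \left(441 + i \sqrt{38}\right) \left(-1230\right) = -542430 - 1230 i \sqrt{38}$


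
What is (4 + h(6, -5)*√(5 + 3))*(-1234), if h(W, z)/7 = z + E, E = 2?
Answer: -4936 + 51828*√2 ≈ 68360.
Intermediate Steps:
h(W, z) = 14 + 7*z (h(W, z) = 7*(z + 2) = 7*(2 + z) = 14 + 7*z)
(4 + h(6, -5)*√(5 + 3))*(-1234) = (4 + (14 + 7*(-5))*√(5 + 3))*(-1234) = (4 + (14 - 35)*√8)*(-1234) = (4 - 42*√2)*(-1234) = -4936 + 51828*√2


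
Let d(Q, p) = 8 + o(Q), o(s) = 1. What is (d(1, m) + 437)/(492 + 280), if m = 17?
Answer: 223/386 ≈ 0.57772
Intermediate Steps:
d(Q, p) = 9 (d(Q, p) = 8 + 1 = 9)
(d(1, m) + 437)/(492 + 280) = (9 + 437)/(492 + 280) = 446/772 = 446*(1/772) = 223/386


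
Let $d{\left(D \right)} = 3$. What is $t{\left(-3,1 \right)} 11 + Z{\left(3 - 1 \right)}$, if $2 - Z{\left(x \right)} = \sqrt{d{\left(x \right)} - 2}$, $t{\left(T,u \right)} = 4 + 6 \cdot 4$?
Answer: $309$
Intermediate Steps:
$t{\left(T,u \right)} = 28$ ($t{\left(T,u \right)} = 4 + 24 = 28$)
$Z{\left(x \right)} = 1$ ($Z{\left(x \right)} = 2 - \sqrt{3 - 2} = 2 - \sqrt{1} = 2 - 1 = 1$)
$t{\left(-3,1 \right)} 11 + Z{\left(3 - 1 \right)} = 28 \cdot 11 + 1 = 308 + 1 = 309$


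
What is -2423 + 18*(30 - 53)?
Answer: -2837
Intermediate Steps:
-2423 + 18*(30 - 53) = -2423 + 18*(-23) = -2423 - 414 = -2837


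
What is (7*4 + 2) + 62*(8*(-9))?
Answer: -4434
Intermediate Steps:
(7*4 + 2) + 62*(8*(-9)) = (28 + 2) + 62*(-72) = 30 - 4464 = -4434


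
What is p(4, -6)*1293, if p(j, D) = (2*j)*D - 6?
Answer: -69822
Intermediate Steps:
p(j, D) = -6 + 2*D*j (p(j, D) = 2*D*j - 6 = -6 + 2*D*j)
p(4, -6)*1293 = (-6 + 2*(-6)*4)*1293 = (-6 - 48)*1293 = -54*1293 = -69822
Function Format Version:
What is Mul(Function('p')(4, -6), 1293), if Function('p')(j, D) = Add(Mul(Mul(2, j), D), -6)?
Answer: -69822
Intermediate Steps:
Function('p')(j, D) = Add(-6, Mul(2, D, j)) (Function('p')(j, D) = Add(Mul(2, D, j), -6) = Add(-6, Mul(2, D, j)))
Mul(Function('p')(4, -6), 1293) = Mul(Add(-6, Mul(2, -6, 4)), 1293) = Mul(Add(-6, -48), 1293) = Mul(-54, 1293) = -69822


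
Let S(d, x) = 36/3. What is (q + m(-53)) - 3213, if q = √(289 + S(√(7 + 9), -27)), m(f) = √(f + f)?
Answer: -3213 + √301 + I*√106 ≈ -3195.7 + 10.296*I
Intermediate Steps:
m(f) = √2*√f (m(f) = √(2*f) = √2*√f)
S(d, x) = 12 (S(d, x) = 36*(⅓) = 12)
q = √301 (q = √(289 + 12) = √301 ≈ 17.349)
(q + m(-53)) - 3213 = (√301 + √2*√(-53)) - 3213 = (√301 + √2*(I*√53)) - 3213 = (√301 + I*√106) - 3213 = -3213 + √301 + I*√106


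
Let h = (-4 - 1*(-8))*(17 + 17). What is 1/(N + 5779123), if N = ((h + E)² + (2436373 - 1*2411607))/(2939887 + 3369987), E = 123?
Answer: 6309874/36465538052349 ≈ 1.7304e-7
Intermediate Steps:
h = 136 (h = (-4 + 8)*34 = 4*34 = 136)
N = 91847/6309874 (N = ((136 + 123)² + (2436373 - 1*2411607))/(2939887 + 3369987) = (259² + (2436373 - 2411607))/6309874 = (67081 + 24766)*(1/6309874) = 91847*(1/6309874) = 91847/6309874 ≈ 0.014556)
1/(N + 5779123) = 1/(91847/6309874 + 5779123) = 1/(36465538052349/6309874) = 6309874/36465538052349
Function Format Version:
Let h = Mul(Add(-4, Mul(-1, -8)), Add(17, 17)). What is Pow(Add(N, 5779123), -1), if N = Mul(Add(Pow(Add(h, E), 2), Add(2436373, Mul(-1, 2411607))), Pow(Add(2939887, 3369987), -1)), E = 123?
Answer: Rational(6309874, 36465538052349) ≈ 1.7304e-7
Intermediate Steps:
h = 136 (h = Mul(Add(-4, 8), 34) = Mul(4, 34) = 136)
N = Rational(91847, 6309874) (N = Mul(Add(Pow(Add(136, 123), 2), Add(2436373, Mul(-1, 2411607))), Pow(Add(2939887, 3369987), -1)) = Mul(Add(Pow(259, 2), Add(2436373, -2411607)), Pow(6309874, -1)) = Mul(Add(67081, 24766), Rational(1, 6309874)) = Mul(91847, Rational(1, 6309874)) = Rational(91847, 6309874) ≈ 0.014556)
Pow(Add(N, 5779123), -1) = Pow(Add(Rational(91847, 6309874), 5779123), -1) = Pow(Rational(36465538052349, 6309874), -1) = Rational(6309874, 36465538052349)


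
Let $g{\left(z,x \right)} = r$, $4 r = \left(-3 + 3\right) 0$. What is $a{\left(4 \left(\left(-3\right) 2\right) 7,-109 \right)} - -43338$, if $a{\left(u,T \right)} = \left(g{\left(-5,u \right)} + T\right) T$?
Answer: $55219$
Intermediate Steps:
$r = 0$ ($r = \frac{\left(-3 + 3\right) 0}{4} = \frac{0 \cdot 0}{4} = \frac{1}{4} \cdot 0 = 0$)
$g{\left(z,x \right)} = 0$
$a{\left(u,T \right)} = T^{2}$ ($a{\left(u,T \right)} = \left(0 + T\right) T = T T = T^{2}$)
$a{\left(4 \left(\left(-3\right) 2\right) 7,-109 \right)} - -43338 = \left(-109\right)^{2} - -43338 = 11881 + 43338 = 55219$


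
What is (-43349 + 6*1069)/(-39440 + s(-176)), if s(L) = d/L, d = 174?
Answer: 3250280/3470807 ≈ 0.93646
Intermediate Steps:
s(L) = 174/L
(-43349 + 6*1069)/(-39440 + s(-176)) = (-43349 + 6*1069)/(-39440 + 174/(-176)) = (-43349 + 6414)/(-39440 + 174*(-1/176)) = -36935/(-39440 - 87/88) = -36935/(-3470807/88) = -36935*(-88/3470807) = 3250280/3470807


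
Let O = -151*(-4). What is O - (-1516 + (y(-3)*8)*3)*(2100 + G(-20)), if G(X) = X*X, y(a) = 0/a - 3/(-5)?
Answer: 3754604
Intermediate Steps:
y(a) = ⅗ (y(a) = 0 - 3*(-⅕) = 0 + ⅗ = ⅗)
O = 604
G(X) = X²
O - (-1516 + (y(-3)*8)*3)*(2100 + G(-20)) = 604 - (-1516 + ((⅗)*8)*3)*(2100 + (-20)²) = 604 - (-1516 + (24/5)*3)*(2100 + 400) = 604 - (-1516 + 72/5)*2500 = 604 - (-7508)*2500/5 = 604 - 1*(-3754000) = 604 + 3754000 = 3754604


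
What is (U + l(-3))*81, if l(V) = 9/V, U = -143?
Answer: -11826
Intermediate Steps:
(U + l(-3))*81 = (-143 + 9/(-3))*81 = (-143 + 9*(-1/3))*81 = (-143 - 3)*81 = -146*81 = -11826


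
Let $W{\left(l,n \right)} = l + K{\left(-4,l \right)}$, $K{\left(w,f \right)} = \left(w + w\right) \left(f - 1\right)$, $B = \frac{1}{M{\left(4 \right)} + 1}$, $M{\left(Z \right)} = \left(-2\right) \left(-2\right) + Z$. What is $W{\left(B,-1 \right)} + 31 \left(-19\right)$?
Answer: $- \frac{5236}{9} \approx -581.78$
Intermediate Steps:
$M{\left(Z \right)} = 4 + Z$
$B = \frac{1}{9}$ ($B = \frac{1}{\left(4 + 4\right) + 1} = \frac{1}{8 + 1} = \frac{1}{9} \approx 0.11111$)
$K{\left(w,f \right)} = 2 w \left(-1 + f\right)$
$W{\left(l,n \right)} = 8 - 7 l$ ($W{\left(l,n \right)} = l + 2 \left(-4\right) \left(-1 + l\right) = l - \left(-8 + 8 l\right) = 8 - 7 l$)
$W{\left(B,-1 \right)} + 31 \left(-19\right) = \left(8 - \frac{7}{9}\right) + 31 \left(-19\right) = \left(8 - \frac{7}{9}\right) - 589 = \frac{65}{9} - 589 = - \frac{5236}{9}$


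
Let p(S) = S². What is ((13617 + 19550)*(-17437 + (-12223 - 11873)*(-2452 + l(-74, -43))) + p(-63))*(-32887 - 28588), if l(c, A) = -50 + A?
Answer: -125001137499634250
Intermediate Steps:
((13617 + 19550)*(-17437 + (-12223 - 11873)*(-2452 + l(-74, -43))) + p(-63))*(-32887 - 28588) = ((13617 + 19550)*(-17437 + (-12223 - 11873)*(-2452 + (-50 - 43))) + (-63)²)*(-32887 - 28588) = (33167*(-17437 - 24096*(-2452 - 93)) + 3969)*(-61475) = (33167*(-17437 - 24096*(-2545)) + 3969)*(-61475) = (33167*(-17437 + 61324320) + 3969)*(-61475) = (33167*61306883 + 3969)*(-61475) = (2033365388461 + 3969)*(-61475) = 2033365392430*(-61475) = -125001137499634250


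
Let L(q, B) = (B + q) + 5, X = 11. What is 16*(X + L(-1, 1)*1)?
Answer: 256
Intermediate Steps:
L(q, B) = 5 + B + q
16*(X + L(-1, 1)*1) = 16*(11 + (5 + 1 - 1)*1) = 16*(11 + 5*1) = 16*(11 + 5) = 16*16 = 256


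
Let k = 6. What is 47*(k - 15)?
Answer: -423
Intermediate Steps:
47*(k - 15) = 47*(6 - 15) = 47*(-9) = -423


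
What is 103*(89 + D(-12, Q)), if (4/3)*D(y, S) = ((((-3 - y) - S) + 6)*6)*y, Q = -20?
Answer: -185503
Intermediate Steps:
D(y, S) = 3*y*(18 - 6*S - 6*y)/4 (D(y, S) = 3*(((((-3 - y) - S) + 6)*6)*y)/4 = 3*((((-3 - S - y) + 6)*6)*y)/4 = 3*(((3 - S - y)*6)*y)/4 = 3*((18 - 6*S - 6*y)*y)/4 = 3*(y*(18 - 6*S - 6*y))/4 = 3*y*(18 - 6*S - 6*y)/4)
103*(89 + D(-12, Q)) = 103*(89 + (9/2)*(-12)*(3 - 1*(-20) - 1*(-12))) = 103*(89 + (9/2)*(-12)*(3 + 20 + 12)) = 103*(89 + (9/2)*(-12)*35) = 103*(89 - 1890) = 103*(-1801) = -185503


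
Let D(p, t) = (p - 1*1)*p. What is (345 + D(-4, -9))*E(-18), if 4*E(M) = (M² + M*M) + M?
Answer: 114975/2 ≈ 57488.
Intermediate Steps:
D(p, t) = p*(-1 + p) (D(p, t) = (p - 1)*p = (-1 + p)*p = p*(-1 + p))
E(M) = M²/2 + M/4 (E(M) = ((M² + M*M) + M)/4 = ((M² + M²) + M)/4 = (2*M² + M)/4 = (M + 2*M²)/4 = M²/2 + M/4)
(345 + D(-4, -9))*E(-18) = (345 - 4*(-1 - 4))*((¼)*(-18)*(1 + 2*(-18))) = (345 - 4*(-5))*((¼)*(-18)*(1 - 36)) = (345 + 20)*((¼)*(-18)*(-35)) = 365*(315/2) = 114975/2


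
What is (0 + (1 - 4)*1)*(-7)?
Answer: 21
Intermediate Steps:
(0 + (1 - 4)*1)*(-7) = (0 - 3*1)*(-7) = (0 - 3)*(-7) = -3*(-7) = 21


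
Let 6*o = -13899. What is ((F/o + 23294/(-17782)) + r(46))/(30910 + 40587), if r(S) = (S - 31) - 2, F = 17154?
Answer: 176503060/2945104638491 ≈ 5.9931e-5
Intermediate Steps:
o = -4633/2 (o = (⅙)*(-13899) = -4633/2 ≈ -2316.5)
r(S) = -33 + S (r(S) = (-31 + S) - 2 = -33 + S)
((F/o + 23294/(-17782)) + r(46))/(30910 + 40587) = ((17154/(-4633/2) + 23294/(-17782)) + (-33 + 46))/(30910 + 40587) = ((17154*(-2/4633) + 23294*(-1/17782)) + 13)/71497 = ((-34308/4633 - 11647/8891) + 13)*(1/71497) = (-358992979/41192003 + 13)*(1/71497) = (176503060/41192003)*(1/71497) = 176503060/2945104638491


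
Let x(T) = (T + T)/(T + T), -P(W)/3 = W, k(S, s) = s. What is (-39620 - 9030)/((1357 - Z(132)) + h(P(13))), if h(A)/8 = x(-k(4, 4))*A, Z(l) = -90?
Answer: -9730/227 ≈ -42.863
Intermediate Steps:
P(W) = -3*W
x(T) = 1 (x(T) = (2*T)/((2*T)) = (2*T)*(1/(2*T)) = 1)
h(A) = 8*A (h(A) = 8*(1*A) = 8*A)
(-39620 - 9030)/((1357 - Z(132)) + h(P(13))) = (-39620 - 9030)/((1357 - 1*(-90)) + 8*(-3*13)) = -48650/((1357 + 90) + 8*(-39)) = -48650/(1447 - 312) = -48650/1135 = -48650*1/1135 = -9730/227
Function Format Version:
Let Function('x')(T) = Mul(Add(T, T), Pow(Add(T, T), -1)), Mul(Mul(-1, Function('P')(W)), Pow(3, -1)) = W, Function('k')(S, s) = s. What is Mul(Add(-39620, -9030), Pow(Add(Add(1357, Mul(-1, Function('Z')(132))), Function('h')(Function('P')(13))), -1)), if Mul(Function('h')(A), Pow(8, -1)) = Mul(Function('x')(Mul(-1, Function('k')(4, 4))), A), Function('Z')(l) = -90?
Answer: Rational(-9730, 227) ≈ -42.863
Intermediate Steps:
Function('P')(W) = Mul(-3, W)
Function('x')(T) = 1 (Function('x')(T) = Mul(Mul(2, T), Pow(Mul(2, T), -1)) = Mul(Mul(2, T), Mul(Rational(1, 2), Pow(T, -1))) = 1)
Function('h')(A) = Mul(8, A) (Function('h')(A) = Mul(8, Mul(1, A)) = Mul(8, A))
Mul(Add(-39620, -9030), Pow(Add(Add(1357, Mul(-1, Function('Z')(132))), Function('h')(Function('P')(13))), -1)) = Mul(Add(-39620, -9030), Pow(Add(Add(1357, Mul(-1, -90)), Mul(8, Mul(-3, 13))), -1)) = Mul(-48650, Pow(Add(Add(1357, 90), Mul(8, -39)), -1)) = Mul(-48650, Pow(Add(1447, -312), -1)) = Mul(-48650, Pow(1135, -1)) = Mul(-48650, Rational(1, 1135)) = Rational(-9730, 227)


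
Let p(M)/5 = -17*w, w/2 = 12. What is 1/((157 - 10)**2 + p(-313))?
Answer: 1/19569 ≈ 5.1101e-5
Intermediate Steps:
w = 24 (w = 2*12 = 24)
p(M) = -2040 (p(M) = 5*(-17*24) = 5*(-408) = -2040)
1/((157 - 10)**2 + p(-313)) = 1/((157 - 10)**2 - 2040) = 1/(147**2 - 2040) = 1/(21609 - 2040) = 1/19569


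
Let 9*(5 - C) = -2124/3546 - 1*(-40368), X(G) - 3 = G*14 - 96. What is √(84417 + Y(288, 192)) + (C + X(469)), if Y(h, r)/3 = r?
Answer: 3533116/1773 + √84993 ≈ 2284.3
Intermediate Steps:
Y(h, r) = 3*r
X(G) = -93 + 14*G (X(G) = 3 + (G*14 - 96) = 3 + (14*G - 96) = 3 + (-96 + 14*G) = -93 + 14*G)
C = -7943513/1773 (C = 5 - (-2124/3546 - 1*(-40368))/9 = 5 - (-2124*1/3546 + 40368)/9 = 5 - (-118/197 + 40368)/9 = 5 - ⅑*7952378/197 = 5 - 7952378/1773 = -7943513/1773 ≈ -4480.3)
√(84417 + Y(288, 192)) + (C + X(469)) = √(84417 + 3*192) + (-7943513/1773 + (-93 + 14*469)) = √(84417 + 576) + (-7943513/1773 + (-93 + 6566)) = √84993 + (-7943513/1773 + 6473) = √84993 + 3533116/1773 = 3533116/1773 + √84993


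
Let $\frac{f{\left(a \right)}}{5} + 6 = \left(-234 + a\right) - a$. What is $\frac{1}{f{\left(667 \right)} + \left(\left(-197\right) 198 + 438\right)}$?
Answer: $- \frac{1}{39768} \approx -2.5146 \cdot 10^{-5}$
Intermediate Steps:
$f{\left(a \right)} = -1200$ ($f{\left(a \right)} = -30 + 5 \left(\left(-234 + a\right) - a\right) = -30 + 5 \left(-234\right) = -30 - 1170 = -1200$)
$\frac{1}{f{\left(667 \right)} + \left(\left(-197\right) 198 + 438\right)} = \frac{1}{-1200 + \left(\left(-197\right) 198 + 438\right)} = \frac{1}{-1200 + \left(-39006 + 438\right)} = \frac{1}{-1200 - 38568} = \frac{1}{-39768} = - \frac{1}{39768}$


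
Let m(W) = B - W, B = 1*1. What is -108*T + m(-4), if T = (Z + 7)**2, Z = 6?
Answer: -18247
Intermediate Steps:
T = 169 (T = (6 + 7)**2 = 13**2 = 169)
B = 1
m(W) = 1 - W
-108*T + m(-4) = -108*169 + (1 - 1*(-4)) = -18252 + (1 + 4) = -18252 + 5 = -18247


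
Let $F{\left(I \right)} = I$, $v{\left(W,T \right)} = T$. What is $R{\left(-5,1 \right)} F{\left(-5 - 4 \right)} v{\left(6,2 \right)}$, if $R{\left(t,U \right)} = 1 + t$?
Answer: $72$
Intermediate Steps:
$R{\left(-5,1 \right)} F{\left(-5 - 4 \right)} v{\left(6,2 \right)} = \left(1 - 5\right) \left(-5 - 4\right) 2 = - 4 \left(-5 - 4\right) 2 = \left(-4\right) \left(-9\right) 2 = 36 \cdot 2 = 72$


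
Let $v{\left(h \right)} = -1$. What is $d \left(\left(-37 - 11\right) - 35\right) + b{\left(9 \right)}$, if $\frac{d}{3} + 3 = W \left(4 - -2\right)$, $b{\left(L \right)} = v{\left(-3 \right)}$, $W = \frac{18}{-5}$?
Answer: $\frac{30622}{5} \approx 6124.4$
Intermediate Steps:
$W = - \frac{18}{5}$ ($W = 18 \left(- \frac{1}{5}\right) = - \frac{18}{5} \approx -3.6$)
$b{\left(L \right)} = -1$
$d = - \frac{369}{5}$ ($d = -9 + 3 \left(- \frac{18 \left(4 - -2\right)}{5}\right) = -9 + 3 \left(- \frac{18 \left(4 + 2\right)}{5}\right) = -9 + 3 \left(\left(- \frac{18}{5}\right) 6\right) = -9 + 3 \left(- \frac{108}{5}\right) = -9 - \frac{324}{5} = - \frac{369}{5} \approx -73.8$)
$d \left(\left(-37 - 11\right) - 35\right) + b{\left(9 \right)} = - \frac{369 \left(\left(-37 - 11\right) - 35\right)}{5} - 1 = - \frac{369 \left(-48 - 35\right)}{5} - 1 = \left(- \frac{369}{5}\right) \left(-83\right) - 1 = \frac{30627}{5} - 1 = \frac{30622}{5}$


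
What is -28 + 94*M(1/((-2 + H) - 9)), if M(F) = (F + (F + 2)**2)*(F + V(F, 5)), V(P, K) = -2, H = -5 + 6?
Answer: -360437/500 ≈ -720.87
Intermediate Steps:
H = 1
M(F) = (-2 + F)*(F + (2 + F)**2) (M(F) = (F + (F + 2)**2)*(F - 2) = (F + (2 + F)**2)*(-2 + F) = (-2 + F)*(F + (2 + F)**2))
-28 + 94*M(1/((-2 + H) - 9)) = -28 + 94*(-8 + (1/((-2 + 1) - 9))**3 - 6/((-2 + 1) - 9) + 3*(1/((-2 + 1) - 9))**2) = -28 + 94*(-8 + (1/(-1 - 9))**3 - 6/(-1 - 9) + 3*(1/(-1 - 9))**2) = -28 + 94*(-8 + (1/(-10))**3 - 6/(-10) + 3*(1/(-10))**2) = -28 + 94*(-8 + (-1/10)**3 - 6*(-1/10) + 3*(-1/10)**2) = -28 + 94*(-8 - 1/1000 + 3/5 + 3*(1/100)) = -28 + 94*(-8 - 1/1000 + 3/5 + 3/100) = -28 + 94*(-7371/1000) = -28 - 346437/500 = -360437/500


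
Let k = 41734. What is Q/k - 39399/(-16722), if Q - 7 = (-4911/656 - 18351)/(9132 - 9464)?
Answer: 59722907375869/25331966411136 ≈ 2.3576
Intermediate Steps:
Q = 13567711/217792 (Q = 7 + (-4911/656 - 18351)/(9132 - 9464) = 7 + (-4911*1/656 - 18351)/(-332) = 7 + (-4911/656 - 18351)*(-1/332) = 7 - 12043167/656*(-1/332) = 7 + 12043167/217792 = 13567711/217792 ≈ 62.297)
Q/k - 39399/(-16722) = (13567711/217792)/41734 - 39399/(-16722) = (13567711/217792)*(1/41734) - 39399*(-1/16722) = 13567711/9089331328 + 13133/5574 = 59722907375869/25331966411136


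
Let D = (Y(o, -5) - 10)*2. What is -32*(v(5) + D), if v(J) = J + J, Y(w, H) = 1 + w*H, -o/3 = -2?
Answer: 2176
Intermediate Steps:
o = 6 (o = -3*(-2) = 6)
Y(w, H) = 1 + H*w
D = -78 (D = ((1 - 5*6) - 10)*2 = ((1 - 30) - 10)*2 = (-29 - 10)*2 = -39*2 = -78)
v(J) = 2*J
-32*(v(5) + D) = -32*(2*5 - 78) = -32*(10 - 78) = -32*(-68) = 2176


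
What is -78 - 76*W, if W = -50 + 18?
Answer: 2354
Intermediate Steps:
W = -32
-78 - 76*W = -78 - 76*(-32) = -78 + 2432 = 2354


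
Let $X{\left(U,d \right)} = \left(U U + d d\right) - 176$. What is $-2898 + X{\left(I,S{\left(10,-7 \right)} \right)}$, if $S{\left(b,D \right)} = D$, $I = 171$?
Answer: $26216$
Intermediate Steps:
$X{\left(U,d \right)} = -176 + U^{2} + d^{2}$ ($X{\left(U,d \right)} = \left(U^{2} + d^{2}\right) - 176 = -176 + U^{2} + d^{2}$)
$-2898 + X{\left(I,S{\left(10,-7 \right)} \right)} = -2898 + \left(-176 + 171^{2} + \left(-7\right)^{2}\right) = -2898 + \left(-176 + 29241 + 49\right) = -2898 + 29114 = 26216$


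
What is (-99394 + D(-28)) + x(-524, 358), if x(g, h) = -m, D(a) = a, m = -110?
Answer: -99312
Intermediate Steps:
x(g, h) = 110 (x(g, h) = -1*(-110) = 110)
(-99394 + D(-28)) + x(-524, 358) = (-99394 - 28) + 110 = -99422 + 110 = -99312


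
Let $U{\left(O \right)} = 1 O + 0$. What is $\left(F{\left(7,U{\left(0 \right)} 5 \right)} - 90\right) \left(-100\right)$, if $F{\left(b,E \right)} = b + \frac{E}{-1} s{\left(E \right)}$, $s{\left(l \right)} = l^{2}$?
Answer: $8300$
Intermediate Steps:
$U{\left(O \right)} = O$ ($U{\left(O \right)} = O + 0 = O$)
$F{\left(b,E \right)} = b - E^{3}$ ($F{\left(b,E \right)} = b + \frac{E}{-1} E^{2} = b + E \left(-1\right) E^{2} = b + - E E^{2} = b - E^{3}$)
$\left(F{\left(7,U{\left(0 \right)} 5 \right)} - 90\right) \left(-100\right) = \left(\left(7 - \left(0 \cdot 5\right)^{3}\right) - 90\right) \left(-100\right) = \left(\left(7 - 0^{3}\right) - 90\right) \left(-100\right) = \left(\left(7 - 0\right) - 90\right) \left(-100\right) = \left(\left(7 + 0\right) - 90\right) \left(-100\right) = \left(7 - 90\right) \left(-100\right) = \left(-83\right) \left(-100\right) = 8300$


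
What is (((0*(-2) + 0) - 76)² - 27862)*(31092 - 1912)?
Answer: -644469480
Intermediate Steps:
(((0*(-2) + 0) - 76)² - 27862)*(31092 - 1912) = (((0 + 0) - 76)² - 27862)*29180 = ((0 - 76)² - 27862)*29180 = ((-76)² - 27862)*29180 = (5776 - 27862)*29180 = -22086*29180 = -644469480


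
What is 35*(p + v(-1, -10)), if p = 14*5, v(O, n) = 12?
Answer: 2870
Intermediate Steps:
p = 70
35*(p + v(-1, -10)) = 35*(70 + 12) = 35*82 = 2870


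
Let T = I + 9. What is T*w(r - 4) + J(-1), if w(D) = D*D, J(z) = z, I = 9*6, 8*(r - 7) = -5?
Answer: 22679/64 ≈ 354.36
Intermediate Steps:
r = 51/8 (r = 7 + (⅛)*(-5) = 7 - 5/8 = 51/8 ≈ 6.3750)
I = 54
T = 63 (T = 54 + 9 = 63)
w(D) = D²
T*w(r - 4) + J(-1) = 63*(51/8 - 4)² - 1 = 63*(19/8)² - 1 = 63*(361/64) - 1 = 22743/64 - 1 = 22679/64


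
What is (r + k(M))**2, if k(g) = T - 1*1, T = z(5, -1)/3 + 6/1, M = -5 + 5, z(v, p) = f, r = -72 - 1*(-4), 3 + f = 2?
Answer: 36100/9 ≈ 4011.1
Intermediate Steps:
f = -1 (f = -3 + 2 = -1)
r = -68 (r = -72 + 4 = -68)
z(v, p) = -1
M = 0
T = 17/3 (T = -1/3 + 6/1 = -1*1/3 + 6*1 = -1/3 + 6 = 17/3 ≈ 5.6667)
k(g) = 14/3 (k(g) = 17/3 - 1*1 = 17/3 - 1 = 14/3)
(r + k(M))**2 = (-68 + 14/3)**2 = (-190/3)**2 = 36100/9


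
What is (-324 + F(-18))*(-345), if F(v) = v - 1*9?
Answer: 121095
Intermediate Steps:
F(v) = -9 + v (F(v) = v - 9 = -9 + v)
(-324 + F(-18))*(-345) = (-324 + (-9 - 18))*(-345) = (-324 - 27)*(-345) = -351*(-345) = 121095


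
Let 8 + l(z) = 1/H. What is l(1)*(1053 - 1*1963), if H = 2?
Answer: 6825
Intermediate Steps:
l(z) = -15/2 (l(z) = -8 + 1/2 = -8 + ½ = -15/2)
l(1)*(1053 - 1*1963) = -15*(1053 - 1*1963)/2 = -15*(1053 - 1963)/2 = -15/2*(-910) = 6825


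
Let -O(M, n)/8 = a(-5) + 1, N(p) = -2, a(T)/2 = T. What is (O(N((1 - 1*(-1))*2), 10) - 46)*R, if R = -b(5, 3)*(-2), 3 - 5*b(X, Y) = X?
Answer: -104/5 ≈ -20.800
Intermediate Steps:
a(T) = 2*T
b(X, Y) = ⅗ - X/5
R = -⅘ (R = -(⅗ - ⅕*5)*(-2) = -(⅗ - 1)*(-2) = -1*(-⅖)*(-2) = (⅖)*(-2) = -⅘ ≈ -0.80000)
O(M, n) = 72 (O(M, n) = -8*(2*(-5) + 1) = -8*(-10 + 1) = -8*(-9) = 72)
(O(N((1 - 1*(-1))*2), 10) - 46)*R = (72 - 46)*(-⅘) = 26*(-⅘) = -104/5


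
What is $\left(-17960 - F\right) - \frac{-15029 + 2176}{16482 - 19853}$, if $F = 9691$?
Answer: $- \frac{93224374}{3371} \approx -27655.0$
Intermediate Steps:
$\left(-17960 - F\right) - \frac{-15029 + 2176}{16482 - 19853} = \left(-17960 - 9691\right) - \frac{-15029 + 2176}{16482 - 19853} = \left(-17960 - 9691\right) - - \frac{12853}{-3371} = -27651 - \left(-12853\right) \left(- \frac{1}{3371}\right) = -27651 - \frac{12853}{3371} = - \frac{93224374}{3371}$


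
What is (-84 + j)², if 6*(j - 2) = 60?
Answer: 5184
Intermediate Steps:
j = 12 (j = 2 + (⅙)*60 = 2 + 10 = 12)
(-84 + j)² = (-84 + 12)² = (-72)² = 5184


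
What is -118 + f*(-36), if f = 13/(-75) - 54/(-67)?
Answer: -235798/1675 ≈ -140.77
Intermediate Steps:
f = 3179/5025 (f = 13*(-1/75) - 54*(-1/67) = -13/75 + 54/67 = 3179/5025 ≈ 0.63264)
-118 + f*(-36) = -118 + (3179/5025)*(-36) = -118 - 38148/1675 = -235798/1675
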